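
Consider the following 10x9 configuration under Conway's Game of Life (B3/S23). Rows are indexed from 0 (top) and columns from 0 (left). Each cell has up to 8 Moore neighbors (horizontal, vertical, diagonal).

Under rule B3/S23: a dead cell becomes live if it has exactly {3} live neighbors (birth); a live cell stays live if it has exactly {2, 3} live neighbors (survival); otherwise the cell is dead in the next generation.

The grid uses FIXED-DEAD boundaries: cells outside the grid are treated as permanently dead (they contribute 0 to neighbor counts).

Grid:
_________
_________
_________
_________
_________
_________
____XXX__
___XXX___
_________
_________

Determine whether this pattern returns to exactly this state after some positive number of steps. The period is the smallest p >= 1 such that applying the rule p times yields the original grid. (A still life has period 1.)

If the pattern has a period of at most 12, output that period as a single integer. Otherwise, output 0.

Simulating and comparing each generation to the original:
Gen 0 (original, given above): 6 live cells
Gen 1: 6 live cells, differs from original
Gen 2: 6 live cells, MATCHES original -> period = 2

Answer: 2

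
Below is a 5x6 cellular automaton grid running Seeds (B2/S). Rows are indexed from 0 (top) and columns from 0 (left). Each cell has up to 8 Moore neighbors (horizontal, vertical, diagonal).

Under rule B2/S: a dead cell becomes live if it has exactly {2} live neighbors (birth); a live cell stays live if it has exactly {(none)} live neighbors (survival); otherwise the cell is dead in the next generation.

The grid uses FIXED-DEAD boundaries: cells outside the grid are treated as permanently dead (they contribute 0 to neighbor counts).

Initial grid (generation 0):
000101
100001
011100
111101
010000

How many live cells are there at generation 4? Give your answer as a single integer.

Simulating step by step:
Generation 0 (given above): 13 live cells
Generation 1: 3 live cells
000000
000000
000001
000000
000110
Generation 2: 2 live cells
000000
000000
000000
000101
000000
Generation 3: 3 live cells
000000
000000
000010
000010
000010
Generation 4: 4 live cells
000000
000000
000101
000000
000101
Population at generation 4: 4

Answer: 4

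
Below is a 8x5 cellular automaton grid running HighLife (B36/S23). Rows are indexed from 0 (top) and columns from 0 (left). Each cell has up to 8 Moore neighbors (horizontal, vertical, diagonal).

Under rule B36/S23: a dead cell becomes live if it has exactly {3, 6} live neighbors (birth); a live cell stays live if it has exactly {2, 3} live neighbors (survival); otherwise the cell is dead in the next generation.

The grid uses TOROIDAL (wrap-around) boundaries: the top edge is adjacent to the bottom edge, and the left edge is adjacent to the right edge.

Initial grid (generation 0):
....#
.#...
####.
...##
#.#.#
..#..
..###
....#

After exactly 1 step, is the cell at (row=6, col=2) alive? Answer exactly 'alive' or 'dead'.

Simulating step by step:
Generation 0 (given above): 16 live cells
Generation 1: 18 live cells
#....
.#.##
##.#.
.....
###.#
#.##.
..#.#
#...#

Cell (6,2) at generation 1: 1 -> alive

Answer: alive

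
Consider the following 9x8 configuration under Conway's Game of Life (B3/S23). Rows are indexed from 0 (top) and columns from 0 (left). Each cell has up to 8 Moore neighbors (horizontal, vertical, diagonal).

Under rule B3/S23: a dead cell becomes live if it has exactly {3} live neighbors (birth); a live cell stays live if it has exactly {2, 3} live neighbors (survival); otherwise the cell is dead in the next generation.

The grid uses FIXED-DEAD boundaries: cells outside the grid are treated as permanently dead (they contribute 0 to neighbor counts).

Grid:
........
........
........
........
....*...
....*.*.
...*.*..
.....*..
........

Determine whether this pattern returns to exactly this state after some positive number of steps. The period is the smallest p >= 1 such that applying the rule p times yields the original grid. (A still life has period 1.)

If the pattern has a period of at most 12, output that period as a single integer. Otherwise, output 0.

Simulating and comparing each generation to the original:
Gen 0 (original, given above): 6 live cells
Gen 1: 6 live cells, differs from original
Gen 2: 6 live cells, MATCHES original -> period = 2

Answer: 2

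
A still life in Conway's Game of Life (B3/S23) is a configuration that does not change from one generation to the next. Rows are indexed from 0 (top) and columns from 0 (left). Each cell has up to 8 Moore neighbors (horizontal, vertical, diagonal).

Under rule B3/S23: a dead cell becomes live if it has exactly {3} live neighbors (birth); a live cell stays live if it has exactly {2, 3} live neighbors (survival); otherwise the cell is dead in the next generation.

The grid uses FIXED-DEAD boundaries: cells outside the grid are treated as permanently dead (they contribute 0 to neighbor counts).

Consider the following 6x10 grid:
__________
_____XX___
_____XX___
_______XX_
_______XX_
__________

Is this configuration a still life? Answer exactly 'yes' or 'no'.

Answer: no

Derivation:
Compute generation 1 and compare to generation 0 (given above):
Generation 1:
__________
_____XX___
_____X____
________X_
_______XX_
__________
Cell (2,6) differs: gen0=1 vs gen1=0 -> NOT a still life.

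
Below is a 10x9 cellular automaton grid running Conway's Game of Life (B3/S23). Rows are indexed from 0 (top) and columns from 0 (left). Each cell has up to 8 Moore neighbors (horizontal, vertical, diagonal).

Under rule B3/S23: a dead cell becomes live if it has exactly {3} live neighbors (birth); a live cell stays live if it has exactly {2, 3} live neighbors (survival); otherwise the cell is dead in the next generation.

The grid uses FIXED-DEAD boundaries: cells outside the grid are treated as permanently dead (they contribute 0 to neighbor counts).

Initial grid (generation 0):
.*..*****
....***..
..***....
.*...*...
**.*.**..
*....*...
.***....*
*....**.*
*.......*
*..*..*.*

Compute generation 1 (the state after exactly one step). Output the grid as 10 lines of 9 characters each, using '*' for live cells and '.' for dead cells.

Answer: ....*..*.
..*......
..**..*..
**...**..
***..**..
*..*.**..
***.****.
*.*.....*
**...**.*
.......*.

Derivation:
Simulating step by step:
Generation 0 (given above): 35 live cells
Generation 1: 35 live cells
(generation 1 grid is the final answer)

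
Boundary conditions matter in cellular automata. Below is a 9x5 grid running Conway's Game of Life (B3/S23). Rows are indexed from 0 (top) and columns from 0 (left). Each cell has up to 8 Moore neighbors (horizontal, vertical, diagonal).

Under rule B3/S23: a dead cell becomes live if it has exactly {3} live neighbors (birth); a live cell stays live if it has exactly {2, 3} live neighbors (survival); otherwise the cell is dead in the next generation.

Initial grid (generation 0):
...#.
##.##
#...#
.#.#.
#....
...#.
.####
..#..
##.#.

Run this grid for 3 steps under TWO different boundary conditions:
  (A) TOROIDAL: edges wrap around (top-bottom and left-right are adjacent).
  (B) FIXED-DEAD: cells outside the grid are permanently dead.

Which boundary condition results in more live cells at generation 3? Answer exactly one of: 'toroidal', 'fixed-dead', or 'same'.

Answer: fixed-dead

Derivation:
Under TOROIDAL boundary, generation 3:
##...
#.#..
..#..
..##.
..###
.#...
.#..#
.....
.....
Population = 13

Under FIXED-DEAD boundary, generation 3:
.....
.....
##...
####.
#..##
....#
#...#
#..#.
.##..
Population = 16

Comparison: toroidal=13, fixed-dead=16 -> fixed-dead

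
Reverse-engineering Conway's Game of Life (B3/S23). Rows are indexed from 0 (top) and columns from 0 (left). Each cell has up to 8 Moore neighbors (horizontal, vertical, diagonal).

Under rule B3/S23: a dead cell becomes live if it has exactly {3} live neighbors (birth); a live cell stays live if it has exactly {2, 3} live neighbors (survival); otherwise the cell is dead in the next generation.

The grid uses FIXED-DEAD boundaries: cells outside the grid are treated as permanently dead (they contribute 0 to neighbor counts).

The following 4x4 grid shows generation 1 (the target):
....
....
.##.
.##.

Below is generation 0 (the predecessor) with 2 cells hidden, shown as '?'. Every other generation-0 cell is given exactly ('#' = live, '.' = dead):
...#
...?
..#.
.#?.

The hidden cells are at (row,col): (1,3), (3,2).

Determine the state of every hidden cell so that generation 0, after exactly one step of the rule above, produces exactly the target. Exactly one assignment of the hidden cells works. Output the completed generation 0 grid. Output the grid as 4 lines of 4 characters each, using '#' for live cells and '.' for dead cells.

Answer: ...#
....
..#.
.##.

Derivation:
Hidden generation-0 cells (in order): (1,3), (3,2).
A hidden cell only influences target cells in its own 3x3 neighborhood. Try each of the 2^2 = 4 assignments, step the completed generation 0 forward once under B3/S23, and compare with the target:
  (1,3)=. (3,2)=. -> step gives (2,1)='.' but target has '#' -> reject
  (1,3)=. (3,2)=# -> step reproduces the target at every cell -> ACCEPT
  (1,3)=# (3,2)=. -> step gives (1,2)='#' but target has '.' -> reject
  (1,3)=# (3,2)=# -> step gives (1,2)='#' but target has '.' -> reject
Unique solution: (1,3)=dead, (3,2)=live.
Check: live-neighbor counts of every cell in the completed generation 0:
0010
0122
1322
1222
Applying B3/S23 to generation 0 with these counts gives:
....
....
.##.
.##.
which matches the target exactly.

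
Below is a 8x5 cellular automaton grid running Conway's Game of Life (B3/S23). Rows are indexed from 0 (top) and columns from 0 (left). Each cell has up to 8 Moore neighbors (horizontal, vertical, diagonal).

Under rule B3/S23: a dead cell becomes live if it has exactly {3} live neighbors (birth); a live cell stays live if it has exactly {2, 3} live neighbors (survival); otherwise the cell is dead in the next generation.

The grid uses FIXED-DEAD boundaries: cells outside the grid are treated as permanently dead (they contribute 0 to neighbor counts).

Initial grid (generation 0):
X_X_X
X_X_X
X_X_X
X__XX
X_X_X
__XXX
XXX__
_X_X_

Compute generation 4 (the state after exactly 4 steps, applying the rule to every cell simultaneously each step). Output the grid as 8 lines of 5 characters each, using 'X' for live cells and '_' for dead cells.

Answer: _____
_____
_____
_X_X_
__X__
_X___
X____
XX___

Derivation:
Simulating step by step:
Generation 0 (given above): 23 live cells
Generation 1: 16 live cells
_____
X_X_X
X_X_X
X_X_X
__X__
X___X
X___X
XX___
Generation 2: 9 live cells
_____
_____
X_X_X
__X__
_____
_X_X_
X____
XX___
Generation 3: 9 live cells
_____
_____
_X_X_
_X_X_
__X__
_____
X_X__
XX___
Generation 4: 7 live cells
(generation 4 grid is the final answer)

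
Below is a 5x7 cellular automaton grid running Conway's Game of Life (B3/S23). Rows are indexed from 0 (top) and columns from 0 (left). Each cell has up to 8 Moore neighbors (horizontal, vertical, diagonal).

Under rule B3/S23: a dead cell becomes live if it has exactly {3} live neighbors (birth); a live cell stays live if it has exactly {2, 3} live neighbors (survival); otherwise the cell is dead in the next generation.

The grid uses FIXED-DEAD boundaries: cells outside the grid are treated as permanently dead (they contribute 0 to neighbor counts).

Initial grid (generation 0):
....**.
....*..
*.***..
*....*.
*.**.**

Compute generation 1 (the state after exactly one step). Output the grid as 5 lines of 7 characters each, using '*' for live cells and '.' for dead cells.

Simulating step by step:
Generation 0 (given above): 14 live cells
Generation 1: 13 live cells
(generation 1 grid is the final answer)

Answer: ....**.
.......
.*.***.
*....**
.*..***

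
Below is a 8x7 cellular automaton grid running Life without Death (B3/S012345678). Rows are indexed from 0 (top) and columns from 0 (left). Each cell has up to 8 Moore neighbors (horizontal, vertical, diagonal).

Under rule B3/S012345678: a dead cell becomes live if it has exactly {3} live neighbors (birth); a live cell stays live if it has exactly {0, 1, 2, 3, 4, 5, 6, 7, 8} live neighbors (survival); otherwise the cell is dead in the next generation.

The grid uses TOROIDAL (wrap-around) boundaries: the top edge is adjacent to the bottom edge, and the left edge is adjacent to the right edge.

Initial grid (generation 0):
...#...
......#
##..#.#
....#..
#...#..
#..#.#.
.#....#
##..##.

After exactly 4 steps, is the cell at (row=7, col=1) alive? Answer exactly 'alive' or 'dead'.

Simulating step by step:
Generation 0 (given above): 18 live cells
Generation 1: 34 live cells
#..####
.....##
##..#.#
.#.##.#
#..####
##.###.
.##...#
###.###
Generation 2: 39 live cells
#.#####
.#.#.##
#####.#
.#.##.#
#..####
##.###.
.##...#
###.###
Generation 3: 39 live cells
#.#####
.#.#.##
#####.#
.#.##.#
#..####
##.###.
.##...#
###.###
Generation 4: 39 live cells
#.#####
.#.#.##
#####.#
.#.##.#
#..####
##.###.
.##...#
###.###

Cell (7,1) at generation 4: 1 -> alive

Answer: alive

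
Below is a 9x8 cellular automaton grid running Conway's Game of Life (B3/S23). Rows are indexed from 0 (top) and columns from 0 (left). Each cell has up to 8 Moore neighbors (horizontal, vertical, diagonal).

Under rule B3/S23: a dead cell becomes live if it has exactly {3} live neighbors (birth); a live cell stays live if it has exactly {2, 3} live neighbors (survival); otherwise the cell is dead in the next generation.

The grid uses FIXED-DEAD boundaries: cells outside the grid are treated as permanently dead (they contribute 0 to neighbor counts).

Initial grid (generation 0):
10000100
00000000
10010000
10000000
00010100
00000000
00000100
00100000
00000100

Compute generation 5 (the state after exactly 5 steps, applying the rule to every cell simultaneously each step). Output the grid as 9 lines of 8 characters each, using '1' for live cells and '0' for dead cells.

Answer: 00000000
00000000
00000000
00000000
00000000
00000000
00000000
00000000
00000000

Derivation:
Simulating step by step:
Generation 0 (given above): 10 live cells
Generation 1: 2 live cells
00000000
00000000
00000000
00001000
00000000
00001000
00000000
00000000
00000000
Generation 2: 0 live cells
00000000
00000000
00000000
00000000
00000000
00000000
00000000
00000000
00000000
Generation 3: 0 live cells
00000000
00000000
00000000
00000000
00000000
00000000
00000000
00000000
00000000
Generation 4: 0 live cells
00000000
00000000
00000000
00000000
00000000
00000000
00000000
00000000
00000000
Generation 5: 0 live cells
(generation 5 grid is the final answer)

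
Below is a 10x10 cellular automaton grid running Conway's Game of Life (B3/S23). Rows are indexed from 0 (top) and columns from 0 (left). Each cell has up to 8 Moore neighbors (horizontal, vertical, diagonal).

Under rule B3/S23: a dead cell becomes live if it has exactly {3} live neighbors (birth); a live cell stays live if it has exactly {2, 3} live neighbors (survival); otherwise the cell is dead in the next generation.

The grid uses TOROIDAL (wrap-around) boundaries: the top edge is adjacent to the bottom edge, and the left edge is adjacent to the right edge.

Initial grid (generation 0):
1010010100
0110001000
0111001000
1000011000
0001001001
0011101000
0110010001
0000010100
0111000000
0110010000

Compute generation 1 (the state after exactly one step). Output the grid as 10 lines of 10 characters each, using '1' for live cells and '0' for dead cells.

Answer: 1001010000
1000011100
1001001100
1101111100
0011001100
1100101000
0110010000
1001101000
0101101000
1000101000

Derivation:
Simulating step by step:
Generation 0 (given above): 33 live cells
Generation 1: 40 live cells
(generation 1 grid is the final answer)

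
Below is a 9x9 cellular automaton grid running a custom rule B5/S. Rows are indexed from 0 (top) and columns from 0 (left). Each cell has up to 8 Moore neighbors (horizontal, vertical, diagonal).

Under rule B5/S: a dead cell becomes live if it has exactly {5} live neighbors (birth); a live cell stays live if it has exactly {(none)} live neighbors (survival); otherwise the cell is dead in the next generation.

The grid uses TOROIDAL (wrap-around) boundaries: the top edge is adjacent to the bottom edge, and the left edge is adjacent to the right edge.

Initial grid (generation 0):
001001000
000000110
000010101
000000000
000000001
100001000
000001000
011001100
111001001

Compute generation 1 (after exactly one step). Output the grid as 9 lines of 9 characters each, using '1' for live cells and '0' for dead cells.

Answer: 000000000
000000000
000000000
000000000
000000000
000000000
000000000
000000000
000000000

Derivation:
Simulating step by step:
Generation 0 (given above): 20 live cells
Generation 1: 0 live cells
(generation 1 grid is the final answer)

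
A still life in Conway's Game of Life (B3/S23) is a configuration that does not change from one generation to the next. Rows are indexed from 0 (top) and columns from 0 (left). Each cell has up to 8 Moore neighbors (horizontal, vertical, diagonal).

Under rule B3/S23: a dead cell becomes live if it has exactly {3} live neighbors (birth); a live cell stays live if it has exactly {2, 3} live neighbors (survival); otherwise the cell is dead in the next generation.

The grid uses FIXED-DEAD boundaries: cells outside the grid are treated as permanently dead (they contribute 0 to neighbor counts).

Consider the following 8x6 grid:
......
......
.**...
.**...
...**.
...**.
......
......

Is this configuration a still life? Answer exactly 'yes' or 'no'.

Compute generation 1 and compare to generation 0 (given above):
Generation 1:
......
......
.**...
.*....
....*.
...**.
......
......
Cell (3,2) differs: gen0=1 vs gen1=0 -> NOT a still life.

Answer: no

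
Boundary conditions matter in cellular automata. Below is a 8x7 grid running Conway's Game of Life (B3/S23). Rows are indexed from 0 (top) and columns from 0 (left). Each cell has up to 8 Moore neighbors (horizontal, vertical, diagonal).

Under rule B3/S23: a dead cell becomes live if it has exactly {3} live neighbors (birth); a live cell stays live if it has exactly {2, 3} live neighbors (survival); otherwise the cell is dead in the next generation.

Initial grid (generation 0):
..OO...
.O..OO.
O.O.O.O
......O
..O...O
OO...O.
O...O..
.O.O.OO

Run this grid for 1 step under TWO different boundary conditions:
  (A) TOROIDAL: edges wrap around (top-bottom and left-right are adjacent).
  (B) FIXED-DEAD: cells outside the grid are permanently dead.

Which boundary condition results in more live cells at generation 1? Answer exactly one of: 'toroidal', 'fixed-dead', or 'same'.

Answer: toroidal

Derivation:
Under TOROIDAL boundary, generation 1:
OO.O..O
OO..OOO
OO.OO.O
.O.O..O
.O...OO
OO...O.
..O.O..
OO.O.OO
Population = 30

Under FIXED-DEAD boundary, generation 1:
..OOO..
.O..OO.
.O.OO.O
.O.O..O
.O...OO
OO...O.
O.O.O.O
....OO.
Population = 25

Comparison: toroidal=30, fixed-dead=25 -> toroidal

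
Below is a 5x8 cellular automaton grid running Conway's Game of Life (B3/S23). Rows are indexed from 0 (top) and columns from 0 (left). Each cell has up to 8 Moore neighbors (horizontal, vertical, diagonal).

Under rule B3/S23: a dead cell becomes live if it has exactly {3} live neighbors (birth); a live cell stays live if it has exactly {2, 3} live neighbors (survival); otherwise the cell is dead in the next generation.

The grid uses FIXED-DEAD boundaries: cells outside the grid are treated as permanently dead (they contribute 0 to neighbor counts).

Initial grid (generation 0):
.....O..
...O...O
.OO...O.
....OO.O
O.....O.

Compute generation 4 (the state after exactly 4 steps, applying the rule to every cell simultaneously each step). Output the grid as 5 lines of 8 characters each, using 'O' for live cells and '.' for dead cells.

Simulating step by step:
Generation 0 (given above): 11 live cells
Generation 1: 13 live cells
........
..O...O.
..OOOOOO
.O...O.O
.....OO.
Generation 2: 14 live cells
........
..O.O.OO
.OOOO..O
..OO...O
.....OO.
Generation 3: 14 live cells
........
.OO.OOOO
.O..OO.O
.O...O.O
......O.
Generation 4: 15 live cells
(generation 4 grid is the final answer)

Answer: .....OO.
.OOOO..O
OO.O...O
....OO.O
......O.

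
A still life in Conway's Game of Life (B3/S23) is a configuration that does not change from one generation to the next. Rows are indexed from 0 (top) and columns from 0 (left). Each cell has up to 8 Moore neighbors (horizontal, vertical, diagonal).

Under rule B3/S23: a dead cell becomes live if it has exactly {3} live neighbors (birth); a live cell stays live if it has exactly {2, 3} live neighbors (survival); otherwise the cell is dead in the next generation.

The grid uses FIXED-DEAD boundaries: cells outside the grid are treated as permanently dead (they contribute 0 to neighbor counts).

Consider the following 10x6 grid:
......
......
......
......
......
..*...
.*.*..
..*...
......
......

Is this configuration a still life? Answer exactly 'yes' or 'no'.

Answer: yes

Derivation:
Compute generation 1 and compare to generation 0 (given above):
Generation 1:
......
......
......
......
......
..*...
.*.*..
..*...
......
......
The grids are IDENTICAL -> still life.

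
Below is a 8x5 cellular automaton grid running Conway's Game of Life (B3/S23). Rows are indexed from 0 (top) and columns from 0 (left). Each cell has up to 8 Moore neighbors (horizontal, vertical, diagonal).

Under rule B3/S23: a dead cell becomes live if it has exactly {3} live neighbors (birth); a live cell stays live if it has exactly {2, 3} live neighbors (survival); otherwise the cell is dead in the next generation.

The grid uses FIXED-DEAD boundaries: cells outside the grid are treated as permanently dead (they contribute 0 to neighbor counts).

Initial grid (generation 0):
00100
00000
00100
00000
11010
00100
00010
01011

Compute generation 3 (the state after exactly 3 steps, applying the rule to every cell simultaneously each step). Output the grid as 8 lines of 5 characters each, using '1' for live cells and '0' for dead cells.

Simulating step by step:
Generation 0 (given above): 10 live cells
Generation 1: 12 live cells
00000
00000
00000
01100
01100
01110
00011
00111
Generation 2: 8 live cells
00000
00000
00000
01100
10000
01001
01000
00101
Generation 3: 8 live cells
(generation 3 grid is the final answer)

Answer: 00000
00000
00000
01000
10100
11000
01110
00000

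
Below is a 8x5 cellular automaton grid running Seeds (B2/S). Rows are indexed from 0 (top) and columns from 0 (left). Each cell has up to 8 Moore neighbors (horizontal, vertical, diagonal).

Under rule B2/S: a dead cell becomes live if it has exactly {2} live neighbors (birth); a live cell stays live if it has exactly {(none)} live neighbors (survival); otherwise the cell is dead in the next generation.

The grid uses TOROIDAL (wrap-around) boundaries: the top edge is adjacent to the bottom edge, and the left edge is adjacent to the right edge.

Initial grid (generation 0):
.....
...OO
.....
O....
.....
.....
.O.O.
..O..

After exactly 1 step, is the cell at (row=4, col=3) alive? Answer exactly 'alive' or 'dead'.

Simulating step by step:
Generation 0 (given above): 6 live cells
Generation 1: 7 live cells
..O.O
.....
O..O.
.....
.....
..O..
.....
.O.O.

Cell (4,3) at generation 1: 0 -> dead

Answer: dead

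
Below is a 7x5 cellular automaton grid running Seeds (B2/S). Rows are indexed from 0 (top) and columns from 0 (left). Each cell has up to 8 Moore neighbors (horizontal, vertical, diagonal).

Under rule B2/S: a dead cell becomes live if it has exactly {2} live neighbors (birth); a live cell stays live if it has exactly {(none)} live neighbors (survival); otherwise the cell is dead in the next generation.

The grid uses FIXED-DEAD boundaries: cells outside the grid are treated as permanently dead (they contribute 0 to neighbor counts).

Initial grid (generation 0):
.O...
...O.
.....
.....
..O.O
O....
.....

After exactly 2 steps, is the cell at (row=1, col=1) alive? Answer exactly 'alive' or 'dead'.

Simulating step by step:
Generation 0 (given above): 5 live cells
Generation 1: 7 live cells
..O..
..O..
.....
...O.
.O.O.
.O.O.
.....
Generation 2: 11 live cells
.O.O.
.O.O.
..OO.
....O
O....
O...O
..O..

Cell (1,1) at generation 2: 1 -> alive

Answer: alive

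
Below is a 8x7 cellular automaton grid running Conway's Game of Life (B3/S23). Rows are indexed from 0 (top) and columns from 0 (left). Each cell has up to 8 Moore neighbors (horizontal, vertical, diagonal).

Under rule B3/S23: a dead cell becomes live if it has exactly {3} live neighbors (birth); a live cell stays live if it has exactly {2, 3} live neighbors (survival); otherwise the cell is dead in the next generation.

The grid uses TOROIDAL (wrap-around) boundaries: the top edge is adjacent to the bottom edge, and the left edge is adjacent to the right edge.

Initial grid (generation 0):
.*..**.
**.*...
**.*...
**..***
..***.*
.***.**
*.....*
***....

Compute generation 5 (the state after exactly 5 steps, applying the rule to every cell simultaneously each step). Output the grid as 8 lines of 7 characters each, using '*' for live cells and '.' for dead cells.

Answer: .....**
*****.*
.**....
.......
.......
.......
.**....
**..*.*

Derivation:
Simulating step by step:
Generation 0 (given above): 28 live cells
Generation 1: 12 live cells
...**.*
...*..*
...*.*.
.......
.......
.*.....
...*.*.
..*..*.
Generation 2: 13 live cells
..***.*
..**..*
....*..
.......
.......
.......
..*.*..
..*..**
Generation 3: 11 live cells
**..*.*
..*....
...*...
.......
.......
.......
...*.*.
.**...*
Generation 4: 13 live cells
...*.**
****...
.......
.......
.......
.......
..*....
.****.*
Generation 5: 16 live cells
(generation 5 grid is the final answer)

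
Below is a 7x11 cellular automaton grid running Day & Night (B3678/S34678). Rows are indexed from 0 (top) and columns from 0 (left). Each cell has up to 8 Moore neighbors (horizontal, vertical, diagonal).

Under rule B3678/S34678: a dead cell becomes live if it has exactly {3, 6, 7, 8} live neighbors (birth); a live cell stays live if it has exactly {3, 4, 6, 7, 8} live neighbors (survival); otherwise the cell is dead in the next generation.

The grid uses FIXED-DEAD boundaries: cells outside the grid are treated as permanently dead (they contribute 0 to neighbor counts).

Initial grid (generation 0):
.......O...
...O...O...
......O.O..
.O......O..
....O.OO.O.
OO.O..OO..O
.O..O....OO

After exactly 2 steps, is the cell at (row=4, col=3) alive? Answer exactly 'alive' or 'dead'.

Simulating step by step:
Generation 0 (given above): 21 live cells
Generation 1: 20 live cells
...........
......OOO..
...........
.....OO.OO.
OOO..OOO...
..O.O.OO..O
O.O........
Generation 2: 18 live cells
.......O...
...........
.....O...O.
.O...OO....
.O.OO.O..O.
OOO...OO...
.O.O.......

Cell (4,3) at generation 2: 1 -> alive

Answer: alive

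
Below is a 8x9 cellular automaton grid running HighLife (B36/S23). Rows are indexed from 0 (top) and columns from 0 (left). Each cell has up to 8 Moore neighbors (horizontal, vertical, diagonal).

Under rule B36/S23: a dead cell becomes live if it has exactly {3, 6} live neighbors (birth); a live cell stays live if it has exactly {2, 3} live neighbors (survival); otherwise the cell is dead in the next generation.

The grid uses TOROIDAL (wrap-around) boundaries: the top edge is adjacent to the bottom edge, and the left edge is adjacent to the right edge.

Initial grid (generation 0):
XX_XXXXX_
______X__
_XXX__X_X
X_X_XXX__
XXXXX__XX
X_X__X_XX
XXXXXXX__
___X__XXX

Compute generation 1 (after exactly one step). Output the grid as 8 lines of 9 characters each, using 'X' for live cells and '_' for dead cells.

Answer: X_XXX____
________X
XXXXX_X__
______X__
_________
____X____
_______XX
__X______

Derivation:
Simulating step by step:
Generation 0 (given above): 41 live cells
Generation 1: 16 live cells
(generation 1 grid is the final answer)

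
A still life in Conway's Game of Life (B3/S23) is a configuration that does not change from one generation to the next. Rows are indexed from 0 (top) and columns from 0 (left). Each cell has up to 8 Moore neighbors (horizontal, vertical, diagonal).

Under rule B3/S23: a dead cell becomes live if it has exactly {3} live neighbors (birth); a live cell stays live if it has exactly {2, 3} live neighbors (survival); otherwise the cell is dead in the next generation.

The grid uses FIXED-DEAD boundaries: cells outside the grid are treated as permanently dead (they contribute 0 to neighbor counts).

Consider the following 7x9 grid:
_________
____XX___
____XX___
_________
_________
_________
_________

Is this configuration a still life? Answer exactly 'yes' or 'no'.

Compute generation 1 and compare to generation 0 (given above):
Generation 1:
_________
____XX___
____XX___
_________
_________
_________
_________
The grids are IDENTICAL -> still life.

Answer: yes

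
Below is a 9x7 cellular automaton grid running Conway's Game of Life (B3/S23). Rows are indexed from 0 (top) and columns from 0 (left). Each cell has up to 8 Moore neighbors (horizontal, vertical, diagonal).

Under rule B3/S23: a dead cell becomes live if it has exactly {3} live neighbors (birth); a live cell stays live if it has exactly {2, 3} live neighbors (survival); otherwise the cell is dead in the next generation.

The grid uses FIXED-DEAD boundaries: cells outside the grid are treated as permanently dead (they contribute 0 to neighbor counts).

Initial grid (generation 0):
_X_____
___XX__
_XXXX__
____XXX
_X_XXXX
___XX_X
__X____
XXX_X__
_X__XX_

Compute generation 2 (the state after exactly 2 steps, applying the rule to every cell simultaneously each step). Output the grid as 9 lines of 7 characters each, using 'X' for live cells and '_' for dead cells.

Answer: _______
_______
_XX____
_XX____
_______
___X_X_
_X__X_X
X_____X
X_X__X_

Derivation:
Simulating step by step:
Generation 0 (given above): 26 live cells
Generation 1: 20 live cells
_______
_X__X__
__X____
_X____X
__X____
______X
__X_XX_
X_X_XX_
XXXXXX_
Generation 2: 14 live cells
(generation 2 grid is the final answer)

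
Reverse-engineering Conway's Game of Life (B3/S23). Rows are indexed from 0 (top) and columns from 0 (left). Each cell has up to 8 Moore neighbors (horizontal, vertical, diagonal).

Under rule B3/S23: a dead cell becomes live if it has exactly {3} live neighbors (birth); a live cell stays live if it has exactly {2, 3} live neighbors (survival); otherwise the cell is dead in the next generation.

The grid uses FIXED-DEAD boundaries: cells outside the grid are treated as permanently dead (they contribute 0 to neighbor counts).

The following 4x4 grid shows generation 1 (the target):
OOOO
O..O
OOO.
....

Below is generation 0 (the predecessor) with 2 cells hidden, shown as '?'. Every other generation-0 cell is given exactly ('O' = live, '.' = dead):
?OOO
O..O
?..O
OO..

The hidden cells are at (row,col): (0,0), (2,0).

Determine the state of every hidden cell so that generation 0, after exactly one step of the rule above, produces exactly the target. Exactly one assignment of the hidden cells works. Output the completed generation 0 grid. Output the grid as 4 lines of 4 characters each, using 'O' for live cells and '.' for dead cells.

Answer: OOOO
O..O
...O
OO..

Derivation:
Hidden generation-0 cells (in order): (0,0), (2,0).
A hidden cell only influences target cells in its own 3x3 neighborhood. Try each of the 2^2 = 4 assignments, step the completed generation 0 forward once under B3/S23, and compare with the target:
  (0,0)=. (2,0)=. -> step gives (0,0)='.' but target has 'O' -> reject
  (0,0)=. (2,0)=O -> step gives (0,0)='.' but target has 'O' -> reject
  (0,0)=O (2,0)=. -> step reproduces the target at every cell -> ACCEPT
  (0,0)=O (2,0)=O -> step gives (2,1)='.' but target has 'O' -> reject
Unique solution: (0,0)=live, (2,0)=dead.
Check: live-neighbor counts of every cell in the completed generation 0:
2332
2453
3331
1121
Applying B3/S23 to generation 0 with these counts gives:
OOOO
O..O
OOO.
....
which matches the target exactly.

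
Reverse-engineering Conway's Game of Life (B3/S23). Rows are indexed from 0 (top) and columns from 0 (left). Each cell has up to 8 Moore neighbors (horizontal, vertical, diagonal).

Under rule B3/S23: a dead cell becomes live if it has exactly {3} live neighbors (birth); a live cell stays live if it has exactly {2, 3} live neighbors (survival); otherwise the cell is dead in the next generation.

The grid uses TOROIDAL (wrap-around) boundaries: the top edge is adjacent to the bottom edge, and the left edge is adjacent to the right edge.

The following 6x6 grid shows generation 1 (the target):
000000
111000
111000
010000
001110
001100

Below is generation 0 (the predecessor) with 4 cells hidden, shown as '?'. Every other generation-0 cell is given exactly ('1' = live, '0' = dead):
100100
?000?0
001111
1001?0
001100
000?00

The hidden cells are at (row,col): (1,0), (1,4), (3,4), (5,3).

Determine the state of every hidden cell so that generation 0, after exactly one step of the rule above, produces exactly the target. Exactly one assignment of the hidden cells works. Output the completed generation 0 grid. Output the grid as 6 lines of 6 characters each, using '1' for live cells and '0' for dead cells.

Hidden generation-0 cells (in order): (1,0), (1,4), (3,4), (5,3).
A hidden cell only influences target cells in its own 3x3 neighborhood. Try each of the 2^4 = 16 assignments, step the completed generation 0 forward once under B3/S23, and compare with the target:
  (1,0)=0 (1,4)=0 (3,4)=0 (5,3)=0 -> step gives (1,0)='0' but target has '1' -> reject
  (1,0)=0 (1,4)=0 (3,4)=0 (5,3)=1 -> step gives (1,0)='0' but target has '1' -> reject
  (1,0)=0 (1,4)=0 (3,4)=1 (5,3)=0 -> step gives (1,0)='0' but target has '1' -> reject
  (1,0)=0 (1,4)=0 (3,4)=1 (5,3)=1 -> step gives (1,0)='0' but target has '1' -> reject
  (1,0)=0 (1,4)=1 (3,4)=0 (5,3)=0 -> step gives (1,0)='0' but target has '1' -> reject
  (1,0)=0 (1,4)=1 (3,4)=0 (5,3)=1 -> step gives (0,3)='1' but target has '0' -> reject
  (1,0)=0 (1,4)=1 (3,4)=1 (5,3)=0 -> step gives (1,0)='0' but target has '1' -> reject
  (1,0)=0 (1,4)=1 (3,4)=1 (5,3)=1 -> step gives (0,3)='1' but target has '0' -> reject
  (1,0)=1 (1,4)=0 (3,4)=0 (5,3)=0 -> step gives (2,3)='1' but target has '0' -> reject
  (1,0)=1 (1,4)=0 (3,4)=0 (5,3)=1 -> step gives (2,3)='1' but target has '0' -> reject
  (1,0)=1 (1,4)=0 (3,4)=1 (5,3)=0 -> step reproduces the target at every cell -> ACCEPT
  (1,0)=1 (1,4)=0 (3,4)=1 (5,3)=1 -> step gives (4,3)='0' but target has '1' -> reject
  (1,0)=1 (1,4)=1 (3,4)=0 (5,3)=0 -> step gives (0,5)='1' but target has '0' -> reject
  (1,0)=1 (1,4)=1 (3,4)=0 (5,3)=1 -> step gives (0,3)='1' but target has '0' -> reject
  (1,0)=1 (1,4)=1 (3,4)=1 (5,3)=0 -> step gives (0,5)='1' but target has '0' -> reject
  (1,0)=1 (1,4)=1 (3,4)=1 (5,3)=1 -> step gives (0,3)='1' but target has '0' -> reject
Unique solution: (1,0)=live, (1,4)=dead, (3,4)=live, (5,3)=dead.
Check: live-neighbor counts of every cell in the completed generation 0:
121012
233444
332444
135654
122332
123321
Applying B3/S23 to generation 0 with these counts gives:
000000
111000
111000
010000
001110
001100
which matches the target exactly.

Answer: 100100
100000
001111
100110
001100
000000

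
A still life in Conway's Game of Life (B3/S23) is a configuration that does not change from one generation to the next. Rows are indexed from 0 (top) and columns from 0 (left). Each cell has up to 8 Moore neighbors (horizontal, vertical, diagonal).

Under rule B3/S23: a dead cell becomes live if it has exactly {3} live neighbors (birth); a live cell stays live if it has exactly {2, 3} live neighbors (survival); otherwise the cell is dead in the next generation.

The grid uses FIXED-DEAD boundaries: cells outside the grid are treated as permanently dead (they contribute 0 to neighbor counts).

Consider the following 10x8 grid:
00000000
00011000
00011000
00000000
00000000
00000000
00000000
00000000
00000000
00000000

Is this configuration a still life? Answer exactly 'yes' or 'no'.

Compute generation 1 and compare to generation 0 (given above):
Generation 1:
00000000
00011000
00011000
00000000
00000000
00000000
00000000
00000000
00000000
00000000
The grids are IDENTICAL -> still life.

Answer: yes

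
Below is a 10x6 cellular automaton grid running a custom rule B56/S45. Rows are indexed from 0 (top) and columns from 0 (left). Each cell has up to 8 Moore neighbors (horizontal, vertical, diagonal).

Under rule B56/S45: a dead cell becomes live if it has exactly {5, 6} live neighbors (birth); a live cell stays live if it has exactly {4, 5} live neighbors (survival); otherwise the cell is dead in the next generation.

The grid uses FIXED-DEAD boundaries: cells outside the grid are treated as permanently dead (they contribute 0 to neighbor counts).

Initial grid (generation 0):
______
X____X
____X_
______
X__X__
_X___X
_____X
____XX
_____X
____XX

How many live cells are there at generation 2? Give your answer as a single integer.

Answer: 0

Derivation:
Simulating step by step:
Generation 0 (given above): 13 live cells
Generation 1: 2 live cells
______
______
______
______
______
______
______
______
____XX
______
Generation 2: 0 live cells
______
______
______
______
______
______
______
______
______
______
Population at generation 2: 0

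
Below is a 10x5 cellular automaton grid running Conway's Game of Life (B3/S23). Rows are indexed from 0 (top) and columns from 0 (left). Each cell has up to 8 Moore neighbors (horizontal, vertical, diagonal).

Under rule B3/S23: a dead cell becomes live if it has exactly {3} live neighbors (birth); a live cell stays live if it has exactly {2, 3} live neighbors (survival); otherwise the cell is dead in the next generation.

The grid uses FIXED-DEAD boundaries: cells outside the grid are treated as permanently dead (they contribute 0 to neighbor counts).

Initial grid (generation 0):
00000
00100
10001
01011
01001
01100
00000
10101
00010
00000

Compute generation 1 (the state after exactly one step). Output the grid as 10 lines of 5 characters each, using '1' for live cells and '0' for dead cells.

Simulating step by step:
Generation 0 (given above): 14 live cells
Generation 1: 17 live cells
(generation 1 grid is the final answer)

Answer: 00000
00000
01101
11111
11001
01100
00110
00010
00010
00000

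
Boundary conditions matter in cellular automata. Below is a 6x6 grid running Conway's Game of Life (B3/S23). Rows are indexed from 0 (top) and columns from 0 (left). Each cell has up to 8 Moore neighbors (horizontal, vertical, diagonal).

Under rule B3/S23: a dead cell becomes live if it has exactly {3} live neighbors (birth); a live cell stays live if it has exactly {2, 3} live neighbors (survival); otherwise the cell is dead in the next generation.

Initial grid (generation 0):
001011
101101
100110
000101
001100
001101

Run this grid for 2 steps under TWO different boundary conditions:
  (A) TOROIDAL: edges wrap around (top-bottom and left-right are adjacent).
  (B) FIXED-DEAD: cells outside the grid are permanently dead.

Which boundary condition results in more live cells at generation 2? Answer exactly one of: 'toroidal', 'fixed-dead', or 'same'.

Answer: fixed-dead

Derivation:
Under TOROIDAL boundary, generation 2:
110000
100000
110001
100000
100000
000000
Population = 8

Under FIXED-DEAD boundary, generation 2:
011111
001101
000000
000000
000100
000100
Population = 10

Comparison: toroidal=8, fixed-dead=10 -> fixed-dead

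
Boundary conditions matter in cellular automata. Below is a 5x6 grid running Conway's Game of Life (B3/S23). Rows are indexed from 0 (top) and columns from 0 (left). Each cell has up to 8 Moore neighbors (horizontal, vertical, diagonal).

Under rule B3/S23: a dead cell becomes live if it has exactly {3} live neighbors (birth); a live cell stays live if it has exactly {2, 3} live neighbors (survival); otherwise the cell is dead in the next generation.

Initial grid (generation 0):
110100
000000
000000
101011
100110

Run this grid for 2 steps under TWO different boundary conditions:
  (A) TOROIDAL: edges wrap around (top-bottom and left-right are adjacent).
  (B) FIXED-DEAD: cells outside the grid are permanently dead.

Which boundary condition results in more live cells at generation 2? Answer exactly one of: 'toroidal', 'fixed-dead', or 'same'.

Under TOROIDAL boundary, generation 2:
111111
011100
100001
100001
000000
Population = 13

Under FIXED-DEAD boundary, generation 2:
000000
000000
000000
001101
001101
Population = 6

Comparison: toroidal=13, fixed-dead=6 -> toroidal

Answer: toroidal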